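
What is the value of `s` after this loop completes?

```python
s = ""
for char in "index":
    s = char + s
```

Reverse 'index'
`s` takes the values: "" → "i" → "ni" → "dni" → "edni" → "xedni"

Answer: "xedni"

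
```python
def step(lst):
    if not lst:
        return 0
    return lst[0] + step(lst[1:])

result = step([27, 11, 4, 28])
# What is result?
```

27 + 11 + 4 + 28 + 0 = 70

Answer: 70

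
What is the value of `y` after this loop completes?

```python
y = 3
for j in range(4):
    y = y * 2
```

Multiply by 2, 4 times: 3 * 2^4 = 48
`y` takes the values: 3 → 6 → 12 → 24 → 48

Answer: 48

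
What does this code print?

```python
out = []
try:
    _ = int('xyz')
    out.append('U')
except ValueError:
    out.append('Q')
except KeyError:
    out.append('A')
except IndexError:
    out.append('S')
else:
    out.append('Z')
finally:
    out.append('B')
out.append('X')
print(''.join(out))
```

Execution trace: 'Q' (except ValueError) → 'B' (finally) → 'X' (after the try/except). Output: QBX

Answer: QBX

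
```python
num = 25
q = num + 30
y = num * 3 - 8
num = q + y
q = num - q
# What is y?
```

Trace:
`num = 25` → num = 25
`q = num + 30` → q = 55
`y = num * 3 - 8` → y = 67
`num = q + y` → num = 122
`q = num - q` → q = 67
So y = 67

Answer: 67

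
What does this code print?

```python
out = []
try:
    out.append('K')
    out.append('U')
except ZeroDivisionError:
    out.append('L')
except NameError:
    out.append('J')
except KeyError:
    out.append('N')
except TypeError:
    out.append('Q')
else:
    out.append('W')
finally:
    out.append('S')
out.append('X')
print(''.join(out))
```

Execution trace: 'K' (try body) → 'U' (try body, no exception) → 'W' (else) → 'S' (finally) → 'X' (after the try/except). Output: KUWSX

Answer: KUWSX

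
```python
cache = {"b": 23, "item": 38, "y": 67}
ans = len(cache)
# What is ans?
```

Trace:
`cache = {"b": 23, "item": 38, "y": 67}` → cache = {'b': 23, 'item': 38, 'y': 67}
`ans = len(cache)` → ans = 3
So ans = 3

Answer: 3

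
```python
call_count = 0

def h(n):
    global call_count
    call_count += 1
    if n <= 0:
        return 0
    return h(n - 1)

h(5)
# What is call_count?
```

Linear recursion stepping by 1: 6 calls from n=5 down to ≤0.

Answer: 6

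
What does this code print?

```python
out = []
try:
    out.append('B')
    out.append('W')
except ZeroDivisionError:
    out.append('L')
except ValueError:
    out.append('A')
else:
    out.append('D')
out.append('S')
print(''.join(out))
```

Execution trace: 'B' (try body) → 'W' (try body, no exception) → 'D' (else) → 'S' (after the try/except). Output: BWDS

Answer: BWDS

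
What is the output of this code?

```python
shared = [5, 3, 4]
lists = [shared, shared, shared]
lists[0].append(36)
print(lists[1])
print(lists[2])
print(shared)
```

Key concept: list of same reference.
Step by step:
`shared = [5, 3, 4]` → shared = [5, 3, 4]
`lists = [shared, shared, shared]` → lists = [[5, 3, 4], [5, 3, 4], [5, 3, 4]]
`lists[0].append(36)` → shared = [5, 3, 4, 36]; lists = [[5, 3, 4, 36], [5, 3, 4, 36], [5, 3, 4, 36]]
`print(lists[1])` → prints [5, 3, 4, 36]
`print(lists[2])` → prints [5, 3, 4, 36]
`print(shared)` → prints [5, 3, 4, 36]

Answer:
[5, 3, 4, 36]
[5, 3, 4, 36]
[5, 3, 4, 36]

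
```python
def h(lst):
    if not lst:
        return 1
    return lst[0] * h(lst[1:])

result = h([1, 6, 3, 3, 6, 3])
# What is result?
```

Product over [1, 6, 3, 3, 6, 3] = 1 * 6 * 3 * 3 * 6 * 3 = 972

Answer: 972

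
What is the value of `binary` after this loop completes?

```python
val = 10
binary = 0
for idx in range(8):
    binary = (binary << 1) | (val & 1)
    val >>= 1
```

Reverse lowest 8 bits of 10
`binary` takes the values: 0 → 1 → 2 → 5 → 10 → 20 → 40 → 80

Answer: 80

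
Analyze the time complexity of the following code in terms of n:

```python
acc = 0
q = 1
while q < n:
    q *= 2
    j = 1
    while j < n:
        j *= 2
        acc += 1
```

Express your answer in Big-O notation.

Each loop level contributes: log n × log n. Multiplying the contributions gives O(log² n).

Answer: O(log² n)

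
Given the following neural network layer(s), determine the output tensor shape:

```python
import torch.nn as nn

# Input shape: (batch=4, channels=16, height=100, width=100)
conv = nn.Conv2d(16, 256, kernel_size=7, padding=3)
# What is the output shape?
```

Input: (4, 16, 100, 100) -> Output: (4, 256, 100, 100)

Answer: (4, 256, 100, 100)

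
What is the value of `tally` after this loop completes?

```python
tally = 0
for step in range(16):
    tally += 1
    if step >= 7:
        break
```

Loop breaks when step reaches 7, tally is 8
`tally` takes the values: 0 → 1 → 2 → 3 → 4 → 5 → 6 → 7 → 8

Answer: 8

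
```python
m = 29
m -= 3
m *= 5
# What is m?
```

Trace:
`m = 29` → m = 29
`m -= 3` → m = 26
`m *= 5` → m = 130
So m = 130

Answer: 130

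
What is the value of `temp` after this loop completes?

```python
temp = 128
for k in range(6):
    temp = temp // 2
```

Halve 6 times: 128 // 2^6 = 2
`temp` takes the values: 128 → 64 → 32 → 16 → 8 → 4 → 2

Answer: 2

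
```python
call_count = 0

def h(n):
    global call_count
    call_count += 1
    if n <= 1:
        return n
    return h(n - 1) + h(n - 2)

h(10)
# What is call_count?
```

Calls(n) = 1 + Calls(n-1) + Calls(n-2); Calls(0)=Calls(1)=1. For n=10 this gives 177.

Answer: 177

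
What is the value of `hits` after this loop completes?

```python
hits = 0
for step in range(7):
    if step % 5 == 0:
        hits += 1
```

Count numbers divisible by 5 in range(7)
`hits` takes the values: 0 → 1 → 2

Answer: 2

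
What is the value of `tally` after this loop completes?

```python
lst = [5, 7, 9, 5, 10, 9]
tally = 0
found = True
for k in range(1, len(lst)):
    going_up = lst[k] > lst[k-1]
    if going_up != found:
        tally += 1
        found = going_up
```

Count direction changes in [5, 7, 9, 5, 10, 9]
`tally` takes the values: 0 → 1 → 2 → 3

Answer: 3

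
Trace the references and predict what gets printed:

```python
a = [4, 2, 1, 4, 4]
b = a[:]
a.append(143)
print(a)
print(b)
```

Key concept: slice [:] creates copy.
Step by step:
`a = [4, 2, 1, 4, 4]` → a = [4, 2, 1, 4, 4]
`b = a[:]` → b = [4, 2, 1, 4, 4]
`a.append(143)` → a = [4, 2, 1, 4, 4, 143]
`print(a)` → prints [4, 2, 1, 4, 4, 143]
`print(b)` → prints [4, 2, 1, 4, 4]

Answer:
[4, 2, 1, 4, 4, 143]
[4, 2, 1, 4, 4]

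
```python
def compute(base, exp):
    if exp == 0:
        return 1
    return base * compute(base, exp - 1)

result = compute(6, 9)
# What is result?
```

compute(6, 9) = 6 * 6 * 6 * 6 * 6 * 6 * 6 * 6 * 6 = 10077696

Answer: 10077696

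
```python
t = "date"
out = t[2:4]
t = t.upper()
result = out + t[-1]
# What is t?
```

Trace:
`t = "date"` → t = 'date'
`out = t[2:4]` → out = 'te'
`t = t.upper()` → t = 'DATE'
`result = out + t[-1]` → result = 'teE'
So t = 'DATE'

Answer: 'DATE'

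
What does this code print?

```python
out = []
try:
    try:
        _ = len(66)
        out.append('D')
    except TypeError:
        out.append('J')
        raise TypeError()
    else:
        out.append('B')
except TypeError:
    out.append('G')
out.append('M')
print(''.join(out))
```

Execution trace: 'J' (inner except TypeError) → 'G' (outer except TypeError) → 'M' (after the try/except). Output: JGM

Answer: JGM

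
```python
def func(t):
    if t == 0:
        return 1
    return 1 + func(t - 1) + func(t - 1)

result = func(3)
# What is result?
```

func(t) = 1 + 2·func(t-1), func(0)=1. Closed form: (1+1)·2^3 - 1 = 15.

Answer: 15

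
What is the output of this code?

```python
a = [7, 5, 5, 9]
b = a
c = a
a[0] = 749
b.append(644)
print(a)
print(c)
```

Key concept: multiple aliases.
Step by step:
`a = [7, 5, 5, 9]` → a = [7, 5, 5, 9]
`b = a` → b = [7, 5, 5, 9] (same object as a)
`c = a` → c = [7, 5, 5, 9] (same object as a, b)
`a[0] = 749` → a = [749, 5, 5, 9] (same object as b, c); b = [749, 5, 5, 9] (same object as a, c); c = [749, 5, 5, 9] (same object as a, b)
`b.append(644)` → a = [749, 5, 5, 9, 644] (same object as b, c); b = [749, 5, 5, 9, 644] (same object as a, c); c = [749, 5, 5, 9, 644] (same object as a, b)
`print(a)` → prints [749, 5, 5, 9, 644]
`print(c)` → prints [749, 5, 5, 9, 644]

Answer:
[749, 5, 5, 9, 644]
[749, 5, 5, 9, 644]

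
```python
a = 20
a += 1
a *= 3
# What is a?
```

Trace:
`a = 20` → a = 20
`a += 1` → a = 21
`a *= 3` → a = 63
So a = 63

Answer: 63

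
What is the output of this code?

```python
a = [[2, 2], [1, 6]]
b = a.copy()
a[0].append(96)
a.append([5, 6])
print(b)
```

Key concept: shallow copy with nested lists.
Step by step:
`a = [[2, 2], [1, 6]]` → a = [[2, 2], [1, 6]]
`b = a.copy()` → b = [[2, 2], [1, 6]]
`a[0].append(96)` → a = [[2, 2, 96], [1, 6]]; b = [[2, 2, 96], [1, 6]]
`a.append([5, 6])` → a = [[2, 2, 96], [1, 6], [5, 6]]
`print(b)` → prints [[2, 2, 96], [1, 6]]

Answer: [[2, 2, 96], [1, 6]]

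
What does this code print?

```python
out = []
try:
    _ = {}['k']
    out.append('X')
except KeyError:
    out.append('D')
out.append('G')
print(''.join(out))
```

Execution trace: 'D' (except KeyError) → 'G' (after the try/except). Output: DG

Answer: DG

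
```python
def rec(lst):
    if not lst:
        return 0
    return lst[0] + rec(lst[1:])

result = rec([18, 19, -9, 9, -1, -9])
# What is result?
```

18 + 19 + (-9) + 9 + (-1) + (-9) + 0 = 27

Answer: 27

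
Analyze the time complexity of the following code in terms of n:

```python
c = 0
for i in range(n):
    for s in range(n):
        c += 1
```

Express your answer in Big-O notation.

Each loop level contributes: n × n. Multiplying the contributions gives O(n^2).

Answer: O(n^2)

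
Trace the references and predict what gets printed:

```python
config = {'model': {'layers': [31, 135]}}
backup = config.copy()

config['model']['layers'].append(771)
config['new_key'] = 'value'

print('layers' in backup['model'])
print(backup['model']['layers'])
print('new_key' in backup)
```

Key concept: shallow copy gotcha with nested dict.
Step by step:
`config = {'model': {'layers': [31, 135]}}` → config = {'model': {'layers': [31, 135]}}
`backup = config.copy()` → backup = {'model': {'layers': [31, 135]}}
`config['model']['layers'].append(771)` → config = {'model': {'layers': [31, 135, 771]}}; backup = {'model': {'layers': [31, 135, 771]}}
`config['new_key'] = 'value'` → config = {'model': {'layers': [31, 135, 771]}, 'new_key': 'value'}
`print('layers' in backup['model'])` → prints True
`print(backup['model']['layers'])` → prints [31, 135, 771]
`print('new_key' in backup)` → prints False

Answer:
True
[31, 135, 771]
False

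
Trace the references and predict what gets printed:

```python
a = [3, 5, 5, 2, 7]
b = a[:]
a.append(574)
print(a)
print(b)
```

Key concept: slice [:] creates copy.
Step by step:
`a = [3, 5, 5, 2, 7]` → a = [3, 5, 5, 2, 7]
`b = a[:]` → b = [3, 5, 5, 2, 7]
`a.append(574)` → a = [3, 5, 5, 2, 7, 574]
`print(a)` → prints [3, 5, 5, 2, 7, 574]
`print(b)` → prints [3, 5, 5, 2, 7]

Answer:
[3, 5, 5, 2, 7, 574]
[3, 5, 5, 2, 7]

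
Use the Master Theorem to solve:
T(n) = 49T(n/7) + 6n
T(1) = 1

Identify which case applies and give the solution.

a=49, b=7, f(n)=6n. log_7(49) = 2. Since c=1 < 2, Case 1 applies: T(n) = Θ(n^log_b(a)) = O(n^2).

Answer: O(n^2) - Case 1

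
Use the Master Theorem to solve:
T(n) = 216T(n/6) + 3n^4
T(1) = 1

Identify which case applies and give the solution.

a=216, b=6, f(n)=3n^4. log_6(216) = 3. Since c=4 > 3 and the regularity condition holds (216(n/6)^4 = (216/6^4)n^4 with 216/6^4 < 1), Case 3 applies: T(n) = Θ(f(n)) = O(n^4).

Answer: O(n^4) - Case 3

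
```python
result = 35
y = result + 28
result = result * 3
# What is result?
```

Trace:
`result = 35` → result = 35
`y = result + 28` → y = 63
`result = result * 3` → result = 105
So result = 105

Answer: 105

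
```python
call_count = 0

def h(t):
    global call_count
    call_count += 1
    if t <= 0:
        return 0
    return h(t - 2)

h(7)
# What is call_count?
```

Linear recursion stepping by 2: 5 calls from t=7 down to ≤0.

Answer: 5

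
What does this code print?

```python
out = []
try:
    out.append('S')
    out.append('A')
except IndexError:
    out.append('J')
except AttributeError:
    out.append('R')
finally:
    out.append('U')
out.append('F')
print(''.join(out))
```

Execution trace: 'S' (try body) → 'A' (try body, no exception) → 'U' (finally) → 'F' (after the try/except). Output: SAUF

Answer: SAUF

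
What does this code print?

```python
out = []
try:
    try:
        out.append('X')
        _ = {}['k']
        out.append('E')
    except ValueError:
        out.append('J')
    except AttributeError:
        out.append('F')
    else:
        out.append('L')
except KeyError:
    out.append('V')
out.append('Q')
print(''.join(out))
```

Execution trace: 'X' (try body) → 'V' (outer except KeyError) → 'Q' (after the try/except). Output: XVQ

Answer: XVQ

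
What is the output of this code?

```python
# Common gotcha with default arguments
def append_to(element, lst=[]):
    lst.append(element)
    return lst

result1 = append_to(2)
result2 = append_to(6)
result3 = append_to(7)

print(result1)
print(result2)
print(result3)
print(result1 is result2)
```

Key concept: mutable default argument gotcha.
Step by step:
`result1 = append_to(2)` → result1 = [2]
`result2 = append_to(6)` → result1 = [2, 6] (same object as result2); result2 = [2, 6] (same object as result1)
`result3 = append_to(7)` → result1 = [2, 6, 7] (same object as result2, result3); result2 = [2, 6, 7] (same object as result1, result3); result3 = [2, 6, 7] (same object as result1, result2)
`print(result1)` → prints [2, 6, 7]
`print(result2)` → prints [2, 6, 7]
`print(result3)` → prints [2, 6, 7]
`print(result1 is result2)` → prints True

Answer:
[2, 6, 7]
[2, 6, 7]
[2, 6, 7]
True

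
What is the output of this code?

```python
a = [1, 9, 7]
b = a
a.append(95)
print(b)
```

Key concept: basic list aliasing.
Step by step:
`a = [1, 9, 7]` → a = [1, 9, 7]
`b = a` → b = [1, 9, 7] (same object as a)
`a.append(95)` → a = [1, 9, 7, 95] (same object as b); b = [1, 9, 7, 95] (same object as a)
`print(b)` → prints [1, 9, 7, 95]

Answer: [1, 9, 7, 95]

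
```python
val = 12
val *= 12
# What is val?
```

Trace:
`val = 12` → val = 12
`val *= 12` → val = 144
So val = 144

Answer: 144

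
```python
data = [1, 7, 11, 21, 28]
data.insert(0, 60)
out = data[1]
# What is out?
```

Trace:
`data = [1, 7, 11, 21, 28]` → data = [1, 7, 11, 21, 28]
`data.insert(0, 60)` → data = [60, 1, 7, 11, 21, 28]
`out = data[1]` → out = 1
So out = 1

Answer: 1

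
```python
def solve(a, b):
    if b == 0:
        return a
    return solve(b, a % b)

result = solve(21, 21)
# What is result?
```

solve(21, 21) -> solve(21, 0) -> 21

Answer: 21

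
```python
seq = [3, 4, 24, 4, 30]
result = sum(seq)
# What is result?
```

Trace:
`seq = [3, 4, 24, 4, 30]` → seq = [3, 4, 24, 4, 30]
`result = sum(seq)` → result = 65
So result = 65

Answer: 65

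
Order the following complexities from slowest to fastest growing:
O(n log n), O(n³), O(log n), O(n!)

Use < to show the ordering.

Ordered by growth rate: O(log n) < O(n log n) < O(n³) < O(n!)

Answer: O(log n) < O(n log n) < O(n³) < O(n!)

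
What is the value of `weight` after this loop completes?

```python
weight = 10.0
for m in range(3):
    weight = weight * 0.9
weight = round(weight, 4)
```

Exponential decay: 10.0 * 0.9^3
`weight` takes the values: 10.0 → 9.0 → 8.1 → 7.29

Answer: 7.29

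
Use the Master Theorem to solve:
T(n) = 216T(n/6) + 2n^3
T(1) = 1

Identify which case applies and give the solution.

a=216, b=6, f(n)=2n^3. log_6(216) = 3. Since c=3 = 3, Case 2 applies: T(n) = Θ(n^log_b(a) · log n) = O(n^3 log n).

Answer: O(n^3 log n) - Case 2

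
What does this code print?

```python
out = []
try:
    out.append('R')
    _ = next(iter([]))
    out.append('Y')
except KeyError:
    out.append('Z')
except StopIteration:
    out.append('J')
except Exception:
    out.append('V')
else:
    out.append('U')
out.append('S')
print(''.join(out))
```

Execution trace: 'R' (try body) → 'J' (except StopIteration) → 'S' (after the try/except). Output: RJS

Answer: RJS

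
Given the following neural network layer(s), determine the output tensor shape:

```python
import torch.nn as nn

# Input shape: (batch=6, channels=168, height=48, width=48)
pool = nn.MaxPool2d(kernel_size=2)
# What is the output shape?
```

Input: (6, 168, 48, 48) -> Output: (6, 168, 24, 24)

Answer: (6, 168, 24, 24)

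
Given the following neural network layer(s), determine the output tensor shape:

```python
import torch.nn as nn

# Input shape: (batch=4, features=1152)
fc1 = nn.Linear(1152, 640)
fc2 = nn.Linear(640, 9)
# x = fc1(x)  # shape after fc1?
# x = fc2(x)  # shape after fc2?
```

Input: (4, 1152) -> after fc1: (4, 640) -> Output: (4, 9)

Answer: (4, 9)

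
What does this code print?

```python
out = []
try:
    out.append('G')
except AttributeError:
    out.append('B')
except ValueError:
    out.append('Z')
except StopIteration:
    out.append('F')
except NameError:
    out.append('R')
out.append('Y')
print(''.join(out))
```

Execution trace: 'G' (try body, no exception) → 'Y' (after the try/except). Output: GY

Answer: GY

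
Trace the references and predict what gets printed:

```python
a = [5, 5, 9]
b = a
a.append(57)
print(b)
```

Key concept: basic list aliasing.
Step by step:
`a = [5, 5, 9]` → a = [5, 5, 9]
`b = a` → b = [5, 5, 9] (same object as a)
`a.append(57)` → a = [5, 5, 9, 57] (same object as b); b = [5, 5, 9, 57] (same object as a)
`print(b)` → prints [5, 5, 9, 57]

Answer: [5, 5, 9, 57]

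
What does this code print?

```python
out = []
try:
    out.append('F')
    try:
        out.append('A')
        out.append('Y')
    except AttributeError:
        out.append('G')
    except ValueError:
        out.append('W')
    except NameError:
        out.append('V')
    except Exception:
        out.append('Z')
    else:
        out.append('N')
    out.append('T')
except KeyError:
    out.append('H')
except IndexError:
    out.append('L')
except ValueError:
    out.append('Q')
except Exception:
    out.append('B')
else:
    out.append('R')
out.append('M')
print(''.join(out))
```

Execution trace: 'F' (try body) → 'A' (inner try body) → 'Y' (inner try body, no exception) → 'N' (inner else) → 'T' (try body, no exception) → 'R' (else) → 'M' (after the try/except). Output: FAYNTRM

Answer: FAYNTRM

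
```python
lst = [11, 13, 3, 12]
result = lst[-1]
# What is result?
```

Trace:
`lst = [11, 13, 3, 12]` → lst = [11, 13, 3, 12]
`result = lst[-1]` → result = 12
So result = 12

Answer: 12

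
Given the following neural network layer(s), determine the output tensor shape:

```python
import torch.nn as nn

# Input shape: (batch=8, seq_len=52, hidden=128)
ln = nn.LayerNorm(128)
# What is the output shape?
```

Input: (8, 52, 128) -> Output: (8, 52, 128)

Answer: (8, 52, 128)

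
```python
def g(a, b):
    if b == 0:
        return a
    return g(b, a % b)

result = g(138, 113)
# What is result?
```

g(138, 113) -> g(113, 25) -> g(25, 13) -> g(13, 12) -> g(12, 1) -> g(1, 0) -> 1

Answer: 1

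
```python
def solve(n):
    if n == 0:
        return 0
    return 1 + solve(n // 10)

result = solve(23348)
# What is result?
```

Count of digits of 23348: 5

Answer: 5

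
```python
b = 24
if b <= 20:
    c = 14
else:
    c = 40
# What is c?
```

Trace:
`b = 24` → b = 24
`if b <= 20: ...` → b <= 20 is False, take else branch → c = 40
So c = 40

Answer: 40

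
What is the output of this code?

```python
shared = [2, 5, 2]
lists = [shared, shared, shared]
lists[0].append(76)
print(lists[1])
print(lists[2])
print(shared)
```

Key concept: list of same reference.
Step by step:
`shared = [2, 5, 2]` → shared = [2, 5, 2]
`lists = [shared, shared, shared]` → lists = [[2, 5, 2], [2, 5, 2], [2, 5, 2]]
`lists[0].append(76)` → shared = [2, 5, 2, 76]; lists = [[2, 5, 2, 76], [2, 5, 2, 76], [2, 5, 2, 76]]
`print(lists[1])` → prints [2, 5, 2, 76]
`print(lists[2])` → prints [2, 5, 2, 76]
`print(shared)` → prints [2, 5, 2, 76]

Answer:
[2, 5, 2, 76]
[2, 5, 2, 76]
[2, 5, 2, 76]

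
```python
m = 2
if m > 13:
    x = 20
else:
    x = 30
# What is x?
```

Trace:
`m = 2` → m = 2
`if m > 13: ...` → m > 13 is False, take else branch → x = 30
So x = 30

Answer: 30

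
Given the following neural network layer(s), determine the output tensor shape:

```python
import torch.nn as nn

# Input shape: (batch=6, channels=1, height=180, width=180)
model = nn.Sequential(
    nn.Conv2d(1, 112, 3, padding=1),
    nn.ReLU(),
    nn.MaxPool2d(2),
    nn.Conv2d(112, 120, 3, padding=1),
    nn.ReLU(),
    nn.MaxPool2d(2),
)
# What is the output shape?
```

Input: (6, 1, 180, 180) -> after first Conv2d: (6, 112, 180, 180) -> after first MaxPool2d: (6, 112, 90, 90) -> after second Conv2d: (6, 120, 90, 90) -> Output: (6, 120, 45, 45)

Answer: (6, 120, 45, 45)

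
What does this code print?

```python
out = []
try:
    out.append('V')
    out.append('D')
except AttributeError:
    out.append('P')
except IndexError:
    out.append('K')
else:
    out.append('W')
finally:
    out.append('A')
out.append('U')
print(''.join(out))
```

Execution trace: 'V' (try body) → 'D' (try body, no exception) → 'W' (else) → 'A' (finally) → 'U' (after the try/except). Output: VDWAU

Answer: VDWAU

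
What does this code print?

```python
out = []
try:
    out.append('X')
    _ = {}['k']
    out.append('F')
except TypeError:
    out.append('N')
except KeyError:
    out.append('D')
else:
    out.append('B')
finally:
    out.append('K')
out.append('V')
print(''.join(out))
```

Execution trace: 'X' (try body) → 'D' (except KeyError) → 'K' (finally) → 'V' (after the try/except). Output: XDKV

Answer: XDKV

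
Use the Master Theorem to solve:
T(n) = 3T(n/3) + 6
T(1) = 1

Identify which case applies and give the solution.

a=3, b=3, f(n)=6. log_3(3) = 1. Since c=0 < 1, Case 1 applies: T(n) = Θ(n^log_b(a)) = O(n).

Answer: O(n) - Case 1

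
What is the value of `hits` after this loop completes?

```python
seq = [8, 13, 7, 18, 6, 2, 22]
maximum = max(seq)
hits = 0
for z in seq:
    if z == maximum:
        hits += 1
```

Count of max value 22 in [8, 13, 7, 18, 6, 2, 22]
`hits` takes the values: 0 → 1

Answer: 1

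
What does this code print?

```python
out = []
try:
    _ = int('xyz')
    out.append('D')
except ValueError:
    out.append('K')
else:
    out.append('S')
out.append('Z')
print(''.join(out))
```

Execution trace: 'K' (except ValueError) → 'Z' (after the try/except). Output: KZ

Answer: KZ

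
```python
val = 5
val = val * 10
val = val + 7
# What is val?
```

Trace:
`val = 5` → val = 5
`val = val * 10` → val = 50
`val = val + 7` → val = 57
So val = 57

Answer: 57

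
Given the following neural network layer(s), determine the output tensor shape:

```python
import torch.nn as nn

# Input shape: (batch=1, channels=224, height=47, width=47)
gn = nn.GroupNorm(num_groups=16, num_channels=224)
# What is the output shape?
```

Input: (1, 224, 47, 47) -> Output: (1, 224, 47, 47)

Answer: (1, 224, 47, 47)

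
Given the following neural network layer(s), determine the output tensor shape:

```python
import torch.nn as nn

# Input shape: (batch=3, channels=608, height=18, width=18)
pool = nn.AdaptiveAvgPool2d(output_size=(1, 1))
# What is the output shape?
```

Input: (3, 608, 18, 18) -> Output: (3, 608, 1, 1)

Answer: (3, 608, 1, 1)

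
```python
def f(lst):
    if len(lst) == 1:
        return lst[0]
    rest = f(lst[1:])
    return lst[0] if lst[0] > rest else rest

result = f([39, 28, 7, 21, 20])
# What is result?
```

Recursive max over [39, 28, 7, 21, 20] = 39

Answer: 39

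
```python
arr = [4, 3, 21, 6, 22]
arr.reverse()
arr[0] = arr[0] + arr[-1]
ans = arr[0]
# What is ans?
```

Trace:
`arr = [4, 3, 21, 6, 22]` → arr = [4, 3, 21, 6, 22]
`arr.reverse()` → arr = [22, 6, 21, 3, 4]
`arr[0] = arr[0] + arr[-1]` → arr = [26, 6, 21, 3, 4]
`ans = arr[0]` → ans = 26
So ans = 26

Answer: 26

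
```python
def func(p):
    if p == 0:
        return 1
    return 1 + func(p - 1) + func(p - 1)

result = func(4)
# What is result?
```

func(p) = 1 + 2·func(p-1), func(0)=1. Closed form: (1+1)·2^4 - 1 = 31.

Answer: 31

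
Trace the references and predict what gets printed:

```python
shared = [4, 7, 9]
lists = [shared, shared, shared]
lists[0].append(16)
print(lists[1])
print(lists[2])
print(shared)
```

Key concept: list of same reference.
Step by step:
`shared = [4, 7, 9]` → shared = [4, 7, 9]
`lists = [shared, shared, shared]` → lists = [[4, 7, 9], [4, 7, 9], [4, 7, 9]]
`lists[0].append(16)` → shared = [4, 7, 9, 16]; lists = [[4, 7, 9, 16], [4, 7, 9, 16], [4, 7, 9, 16]]
`print(lists[1])` → prints [4, 7, 9, 16]
`print(lists[2])` → prints [4, 7, 9, 16]
`print(shared)` → prints [4, 7, 9, 16]

Answer:
[4, 7, 9, 16]
[4, 7, 9, 16]
[4, 7, 9, 16]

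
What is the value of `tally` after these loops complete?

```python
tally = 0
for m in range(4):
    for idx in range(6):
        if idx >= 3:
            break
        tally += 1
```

Inner breaks at 3, outer runs 4 times
`tally` takes the values: 0 → 1 → 2 → 3 → 4 → 5 → 6 → 7 → 8 → 9 → 10 → 11 → 12

Answer: 12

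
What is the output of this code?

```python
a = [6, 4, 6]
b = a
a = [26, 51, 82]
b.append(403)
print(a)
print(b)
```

Key concept: rebinding vs mutation: a is rebound to a new list, b still points at the original.
Step by step:
`a = [6, 4, 6]` → a = [6, 4, 6]
`b = a` → b = [6, 4, 6] (same object as a)
`a = [26, 51, 82]` → a = [26, 51, 82]
`b.append(403)` → b = [6, 4, 6, 403]
`print(a)` → prints [26, 51, 82]
`print(b)` → prints [6, 4, 6, 403]

Answer:
[26, 51, 82]
[6, 4, 6, 403]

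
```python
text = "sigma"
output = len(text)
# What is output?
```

Trace:
`text = "sigma"` → text = 'sigma'
`output = len(text)` → output = 5
So output = 5

Answer: 5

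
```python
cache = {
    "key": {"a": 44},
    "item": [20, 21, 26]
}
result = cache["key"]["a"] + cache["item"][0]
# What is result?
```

Trace:
`cache = { ...` → cache = {'key': {'a': 44}, 'item': [20, 21, 26]}
`result = cache["key"]["a"] + cache["item"][0]` → result = 64
So result = 64

Answer: 64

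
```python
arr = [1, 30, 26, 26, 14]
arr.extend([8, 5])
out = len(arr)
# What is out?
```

Trace:
`arr = [1, 30, 26, 26, 14]` → arr = [1, 30, 26, 26, 14]
`arr.extend([8, 5])` → arr = [1, 30, 26, 26, 14, 8, 5]
`out = len(arr)` → out = 7
So out = 7

Answer: 7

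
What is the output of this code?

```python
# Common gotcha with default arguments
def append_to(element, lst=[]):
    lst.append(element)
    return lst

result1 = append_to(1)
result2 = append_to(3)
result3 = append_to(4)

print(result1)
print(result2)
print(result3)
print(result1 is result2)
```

Key concept: mutable default argument gotcha.
Step by step:
`result1 = append_to(1)` → result1 = [1]
`result2 = append_to(3)` → result1 = [1, 3] (same object as result2); result2 = [1, 3] (same object as result1)
`result3 = append_to(4)` → result1 = [1, 3, 4] (same object as result2, result3); result2 = [1, 3, 4] (same object as result1, result3); result3 = [1, 3, 4] (same object as result1, result2)
`print(result1)` → prints [1, 3, 4]
`print(result2)` → prints [1, 3, 4]
`print(result3)` → prints [1, 3, 4]
`print(result1 is result2)` → prints True

Answer:
[1, 3, 4]
[1, 3, 4]
[1, 3, 4]
True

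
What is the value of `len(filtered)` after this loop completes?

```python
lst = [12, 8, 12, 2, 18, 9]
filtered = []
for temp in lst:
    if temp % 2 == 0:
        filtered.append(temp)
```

Count even numbers in [12, 8, 12, 2, 18, 9]
`filtered` takes the values: [] → [12] → [12, 8] → [12, 8, 12] → [12, 8, 12, 2] → [12, 8, 12, 2, 18]
So `len(filtered)` = 5

Answer: 5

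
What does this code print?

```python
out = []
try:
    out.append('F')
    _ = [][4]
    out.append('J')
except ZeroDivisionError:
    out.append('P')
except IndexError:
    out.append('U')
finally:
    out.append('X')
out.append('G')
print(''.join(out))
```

Execution trace: 'F' (try body) → 'U' (except IndexError) → 'X' (finally) → 'G' (after the try/except). Output: FUXG

Answer: FUXG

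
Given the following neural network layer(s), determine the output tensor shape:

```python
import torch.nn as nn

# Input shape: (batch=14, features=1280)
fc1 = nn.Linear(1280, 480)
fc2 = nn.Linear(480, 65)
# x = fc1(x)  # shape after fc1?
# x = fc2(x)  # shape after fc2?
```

Input: (14, 1280) -> after fc1: (14, 480) -> Output: (14, 65)

Answer: (14, 65)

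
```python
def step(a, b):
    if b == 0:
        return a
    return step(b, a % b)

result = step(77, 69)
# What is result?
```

step(77, 69) -> step(69, 8) -> step(8, 5) -> step(5, 3) -> step(3, 2) -> step(2, 1) -> step(1, 0) -> 1

Answer: 1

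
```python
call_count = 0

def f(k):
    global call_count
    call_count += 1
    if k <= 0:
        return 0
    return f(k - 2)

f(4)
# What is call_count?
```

Linear recursion stepping by 2: 3 calls from k=4 down to ≤0.

Answer: 3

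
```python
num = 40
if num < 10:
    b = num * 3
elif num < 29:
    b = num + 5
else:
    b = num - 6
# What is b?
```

Trace:
`num = 40` → num = 40
`if num < 10: ...` → num < 10 is False, num < 29 is False, take else branch → b = 34
So b = 34

Answer: 34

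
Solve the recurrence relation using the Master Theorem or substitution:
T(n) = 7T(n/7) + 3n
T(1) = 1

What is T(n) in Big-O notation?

By Master Theorem: a=7, b=7, f(n)=3n. Since log_7(7) = 1 and f(n) = Θ(n^1), Case 2 applies. T(n) = O(n log n).

Answer: O(n log n)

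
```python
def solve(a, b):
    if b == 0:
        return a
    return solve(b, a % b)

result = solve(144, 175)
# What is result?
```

solve(144, 175) -> solve(175, 144) -> solve(144, 31) -> solve(31, 20) -> solve(20, 11) -> solve(11, 9) -> solve(9, 2) -> solve(2, 1) -> solve(1, 0) -> 1

Answer: 1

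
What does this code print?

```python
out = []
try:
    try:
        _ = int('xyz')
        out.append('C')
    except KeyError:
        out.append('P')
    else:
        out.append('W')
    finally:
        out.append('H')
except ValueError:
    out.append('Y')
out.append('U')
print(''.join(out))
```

Execution trace: 'H' (finally) → 'Y' (outer except ValueError) → 'U' (after the try/except). Output: HYU

Answer: HYU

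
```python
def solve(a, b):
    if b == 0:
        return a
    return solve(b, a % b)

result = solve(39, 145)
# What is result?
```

solve(39, 145) -> solve(145, 39) -> solve(39, 28) -> solve(28, 11) -> solve(11, 6) -> solve(6, 5) -> solve(5, 1) -> solve(1, 0) -> 1

Answer: 1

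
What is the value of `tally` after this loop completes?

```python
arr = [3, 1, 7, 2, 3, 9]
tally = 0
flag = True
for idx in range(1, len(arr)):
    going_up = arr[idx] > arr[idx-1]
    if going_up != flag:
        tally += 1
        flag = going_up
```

Count direction changes in [3, 1, 7, 2, 3, 9]
`tally` takes the values: 0 → 1 → 2 → 3 → 4

Answer: 4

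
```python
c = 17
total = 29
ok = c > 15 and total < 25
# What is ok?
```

Trace:
`c = 17` → c = 17
`total = 29` → total = 29
`ok = c > 15 and total < 25` → ok = False
So ok = False

Answer: False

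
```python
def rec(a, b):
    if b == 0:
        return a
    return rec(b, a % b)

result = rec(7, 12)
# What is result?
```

rec(7, 12) -> rec(12, 7) -> rec(7, 5) -> rec(5, 2) -> rec(2, 1) -> rec(1, 0) -> 1

Answer: 1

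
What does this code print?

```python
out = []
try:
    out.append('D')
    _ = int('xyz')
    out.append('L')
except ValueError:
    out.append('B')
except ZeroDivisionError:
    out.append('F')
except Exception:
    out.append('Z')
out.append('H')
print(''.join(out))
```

Execution trace: 'D' (try body) → 'B' (except ValueError) → 'H' (after the try/except). Output: DBH

Answer: DBH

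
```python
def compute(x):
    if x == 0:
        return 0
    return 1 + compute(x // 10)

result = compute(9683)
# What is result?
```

Count of digits of 9683: 4

Answer: 4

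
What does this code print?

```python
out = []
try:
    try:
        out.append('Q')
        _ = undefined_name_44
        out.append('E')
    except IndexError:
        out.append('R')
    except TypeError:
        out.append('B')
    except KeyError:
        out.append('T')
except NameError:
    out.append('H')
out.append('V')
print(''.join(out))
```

Execution trace: 'Q' (try body) → 'H' (outer except NameError) → 'V' (after the try/except). Output: QHV

Answer: QHV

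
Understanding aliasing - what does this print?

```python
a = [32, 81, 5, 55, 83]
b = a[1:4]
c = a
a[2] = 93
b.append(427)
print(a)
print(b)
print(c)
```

Key concept: slice vs alias.
Step by step:
`a = [32, 81, 5, 55, 83]` → a = [32, 81, 5, 55, 83]
`b = a[1:4]` → b = [81, 5, 55]
`c = a` → c = [32, 81, 5, 55, 83] (same object as a)
`a[2] = 93` → a = [32, 81, 93, 55, 83] (same object as c); c = [32, 81, 93, 55, 83] (same object as a)
`b.append(427)` → b = [81, 5, 55, 427]
`print(a)` → prints [32, 81, 93, 55, 83]
`print(b)` → prints [81, 5, 55, 427]
`print(c)` → prints [32, 81, 93, 55, 83]

Answer:
[32, 81, 93, 55, 83]
[81, 5, 55, 427]
[32, 81, 93, 55, 83]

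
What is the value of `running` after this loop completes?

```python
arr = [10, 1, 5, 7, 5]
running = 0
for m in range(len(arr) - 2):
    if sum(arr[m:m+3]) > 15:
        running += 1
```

Count windows with sum > 15
`running` takes the values: 0 → 1 → 2

Answer: 2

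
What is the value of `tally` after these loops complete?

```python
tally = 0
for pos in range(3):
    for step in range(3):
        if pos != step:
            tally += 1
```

3² - 3 (exclude diagonal)
`tally` takes the values: 0 → 1 → 2 → 3 → 4 → 5 → 6

Answer: 6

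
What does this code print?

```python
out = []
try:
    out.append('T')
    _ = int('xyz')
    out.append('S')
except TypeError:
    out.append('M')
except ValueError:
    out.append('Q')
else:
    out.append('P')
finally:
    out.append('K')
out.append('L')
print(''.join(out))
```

Execution trace: 'T' (try body) → 'Q' (except ValueError) → 'K' (finally) → 'L' (after the try/except). Output: TQKL

Answer: TQKL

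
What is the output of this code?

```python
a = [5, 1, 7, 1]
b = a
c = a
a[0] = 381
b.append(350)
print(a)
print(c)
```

Key concept: multiple aliases.
Step by step:
`a = [5, 1, 7, 1]` → a = [5, 1, 7, 1]
`b = a` → b = [5, 1, 7, 1] (same object as a)
`c = a` → c = [5, 1, 7, 1] (same object as a, b)
`a[0] = 381` → a = [381, 1, 7, 1] (same object as b, c); b = [381, 1, 7, 1] (same object as a, c); c = [381, 1, 7, 1] (same object as a, b)
`b.append(350)` → a = [381, 1, 7, 1, 350] (same object as b, c); b = [381, 1, 7, 1, 350] (same object as a, c); c = [381, 1, 7, 1, 350] (same object as a, b)
`print(a)` → prints [381, 1, 7, 1, 350]
`print(c)` → prints [381, 1, 7, 1, 350]

Answer:
[381, 1, 7, 1, 350]
[381, 1, 7, 1, 350]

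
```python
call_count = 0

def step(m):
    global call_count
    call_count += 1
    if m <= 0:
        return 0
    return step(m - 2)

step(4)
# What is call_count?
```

Linear recursion stepping by 2: 3 calls from m=4 down to ≤0.

Answer: 3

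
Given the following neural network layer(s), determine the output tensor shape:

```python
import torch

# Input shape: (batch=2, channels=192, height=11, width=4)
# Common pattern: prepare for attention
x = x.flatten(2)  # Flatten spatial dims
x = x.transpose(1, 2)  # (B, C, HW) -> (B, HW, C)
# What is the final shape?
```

Input: (2, 192, 11, 4) -> after flatten(2): (2, 192, 44) -> Output: (2, 44, 192)

Answer: (2, 44, 192)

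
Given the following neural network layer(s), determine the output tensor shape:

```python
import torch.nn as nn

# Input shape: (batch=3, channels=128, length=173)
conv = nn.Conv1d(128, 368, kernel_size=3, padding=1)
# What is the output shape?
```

Input: (3, 128, 173) -> Output: (3, 368, 173)

Answer: (3, 368, 173)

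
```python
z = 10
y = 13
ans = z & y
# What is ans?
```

Trace:
`z = 10` → z = 10
`y = 13` → y = 13
`ans = z & y` → ans = 8
So ans = 8

Answer: 8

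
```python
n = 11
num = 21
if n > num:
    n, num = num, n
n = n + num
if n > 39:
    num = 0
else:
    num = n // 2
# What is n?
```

Trace:
`n = 11` → n = 11
`num = 21` → num = 21
`if n > num: ...` → n > num is False → no variable changes
`n = n + num` → n = 32
`if n > 39: ...` → n > 39 is False, take else branch → num = 16
So n = 32

Answer: 32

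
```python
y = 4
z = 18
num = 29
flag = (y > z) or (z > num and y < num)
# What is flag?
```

Trace:
`y = 4` → y = 4
`z = 18` → z = 18
`num = 29` → num = 29
`flag = (y > z) or (z > num and y < num)` → flag = False
So flag = False

Answer: False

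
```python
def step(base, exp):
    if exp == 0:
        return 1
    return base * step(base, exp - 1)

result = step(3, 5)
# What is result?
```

step(3, 5) = 3 * 3 * 3 * 3 * 3 = 243

Answer: 243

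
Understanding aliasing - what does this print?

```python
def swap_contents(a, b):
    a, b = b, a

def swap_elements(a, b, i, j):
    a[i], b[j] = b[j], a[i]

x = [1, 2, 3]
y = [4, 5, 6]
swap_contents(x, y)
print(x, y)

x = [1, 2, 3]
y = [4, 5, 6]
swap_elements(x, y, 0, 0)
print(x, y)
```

Key concept: parameter rebinding vs mutation.
Step by step:
`x = [1, 2, 3]` → x = [1, 2, 3]
`y = [4, 5, 6]` → y = [4, 5, 6]
`swap_contents(x, y)` → no visible change to tracked variables
`print(x, y)` → prints [1, 2, 3] [4, 5, 6]
`x = [1, 2, 3]` → x = [1, 2, 3]
`y = [4, 5, 6]` → y = [4, 5, 6]
`swap_elements(x, y, 0, 0)` → x = [4, 2, 3]; y = [1, 5, 6]
`print(x, y)` → prints [4, 2, 3] [1, 5, 6]

Answer:
[1, 2, 3] [4, 5, 6]
[4, 2, 3] [1, 5, 6]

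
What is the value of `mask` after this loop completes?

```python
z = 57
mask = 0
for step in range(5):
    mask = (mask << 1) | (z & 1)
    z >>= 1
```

Reverse lowest 5 bits of 57
`mask` takes the values: 0 → 1 → 2 → 4 → 9 → 19

Answer: 19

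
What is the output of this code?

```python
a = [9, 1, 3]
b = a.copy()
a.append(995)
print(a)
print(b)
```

Key concept: list.copy() creates independent copy.
Step by step:
`a = [9, 1, 3]` → a = [9, 1, 3]
`b = a.copy()` → b = [9, 1, 3]
`a.append(995)` → a = [9, 1, 3, 995]
`print(a)` → prints [9, 1, 3, 995]
`print(b)` → prints [9, 1, 3]

Answer:
[9, 1, 3, 995]
[9, 1, 3]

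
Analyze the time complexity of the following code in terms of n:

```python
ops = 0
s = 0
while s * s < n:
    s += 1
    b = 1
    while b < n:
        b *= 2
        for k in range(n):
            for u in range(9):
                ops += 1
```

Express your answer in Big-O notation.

Each loop level contributes: √n × log n × n × 1. Multiplying the contributions gives O(n√n log n).

Answer: O(n√n log n)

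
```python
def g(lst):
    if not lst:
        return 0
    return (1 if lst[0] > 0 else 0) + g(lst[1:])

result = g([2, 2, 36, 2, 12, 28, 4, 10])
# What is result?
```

Count of positive elements in [2, 2, 36, 2, 12, 28, 4, 10] = 8

Answer: 8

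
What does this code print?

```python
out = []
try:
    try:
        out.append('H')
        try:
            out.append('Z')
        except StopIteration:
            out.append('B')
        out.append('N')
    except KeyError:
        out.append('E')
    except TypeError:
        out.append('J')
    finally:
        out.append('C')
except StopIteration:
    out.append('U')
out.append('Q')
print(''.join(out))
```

Execution trace: 'H' (try body) → 'Z' (inner try body, no exception) → 'N' (try body, no exception) → 'C' (finally) → 'Q' (after the try/except). Output: HZNCQ

Answer: HZNCQ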